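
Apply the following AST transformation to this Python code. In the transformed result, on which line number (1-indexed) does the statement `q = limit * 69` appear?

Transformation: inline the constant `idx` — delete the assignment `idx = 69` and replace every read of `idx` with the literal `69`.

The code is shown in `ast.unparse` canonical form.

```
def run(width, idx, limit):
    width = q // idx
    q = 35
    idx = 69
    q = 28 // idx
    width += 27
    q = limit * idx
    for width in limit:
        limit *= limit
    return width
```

Transformed code:
def run(width, idx, limit):
    width = q // 69
    q = 35
    q = 28 // 69
    width += 27
    q = limit * 69
    for width in limit:
        limit *= limit
    return width

6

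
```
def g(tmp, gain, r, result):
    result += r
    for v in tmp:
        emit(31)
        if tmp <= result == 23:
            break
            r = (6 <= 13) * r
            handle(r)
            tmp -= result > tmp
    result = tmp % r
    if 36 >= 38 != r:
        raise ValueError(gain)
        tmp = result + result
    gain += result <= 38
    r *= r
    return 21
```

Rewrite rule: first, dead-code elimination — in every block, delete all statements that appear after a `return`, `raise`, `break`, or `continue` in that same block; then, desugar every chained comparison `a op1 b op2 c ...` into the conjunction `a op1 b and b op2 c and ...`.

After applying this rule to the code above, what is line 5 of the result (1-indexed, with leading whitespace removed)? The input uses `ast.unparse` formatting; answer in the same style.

Transformed code:
def g(tmp, gain, r, result):
    result += r
    for v in tmp:
        emit(31)
        if tmp <= result and result == 23:
            break
    result = tmp % r
    if 36 >= 38 and 38 != r:
        raise ValueError(gain)
    gain += result <= 38
    r *= r
    return 21

if tmp <= result and result == 23:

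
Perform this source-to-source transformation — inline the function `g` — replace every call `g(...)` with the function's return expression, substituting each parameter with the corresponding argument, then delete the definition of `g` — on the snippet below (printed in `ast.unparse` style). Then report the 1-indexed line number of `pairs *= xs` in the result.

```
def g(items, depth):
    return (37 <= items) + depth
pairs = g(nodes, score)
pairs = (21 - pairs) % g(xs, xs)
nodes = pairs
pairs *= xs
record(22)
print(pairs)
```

Transformed code:
pairs = (37 <= nodes) + score
pairs = (21 - pairs) % ((37 <= xs) + xs)
nodes = pairs
pairs *= xs
record(22)
print(pairs)

4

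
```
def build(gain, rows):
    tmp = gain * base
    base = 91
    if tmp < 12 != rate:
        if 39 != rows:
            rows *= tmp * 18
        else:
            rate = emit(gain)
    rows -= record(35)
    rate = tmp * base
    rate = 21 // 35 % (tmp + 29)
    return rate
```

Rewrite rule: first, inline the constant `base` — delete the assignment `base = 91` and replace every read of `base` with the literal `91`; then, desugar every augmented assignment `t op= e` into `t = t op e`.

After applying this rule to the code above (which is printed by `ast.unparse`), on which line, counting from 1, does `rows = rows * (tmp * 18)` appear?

Transformed code:
def build(gain, rows):
    tmp = gain * 91
    if tmp < 12 != rate:
        if 39 != rows:
            rows = rows * (tmp * 18)
        else:
            rate = emit(gain)
    rows = rows - record(35)
    rate = tmp * 91
    rate = 21 // 35 % (tmp + 29)
    return rate

5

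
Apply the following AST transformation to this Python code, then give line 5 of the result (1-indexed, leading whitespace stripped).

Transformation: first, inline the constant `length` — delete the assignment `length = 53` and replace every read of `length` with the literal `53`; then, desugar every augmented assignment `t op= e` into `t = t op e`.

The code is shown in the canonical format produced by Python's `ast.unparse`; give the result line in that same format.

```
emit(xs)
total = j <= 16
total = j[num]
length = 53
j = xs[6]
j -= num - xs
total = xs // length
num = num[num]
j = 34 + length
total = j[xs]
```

Transformed code:
emit(xs)
total = j <= 16
total = j[num]
j = xs[6]
j = j - (num - xs)
total = xs // 53
num = num[num]
j = 34 + 53
total = j[xs]

j = j - (num - xs)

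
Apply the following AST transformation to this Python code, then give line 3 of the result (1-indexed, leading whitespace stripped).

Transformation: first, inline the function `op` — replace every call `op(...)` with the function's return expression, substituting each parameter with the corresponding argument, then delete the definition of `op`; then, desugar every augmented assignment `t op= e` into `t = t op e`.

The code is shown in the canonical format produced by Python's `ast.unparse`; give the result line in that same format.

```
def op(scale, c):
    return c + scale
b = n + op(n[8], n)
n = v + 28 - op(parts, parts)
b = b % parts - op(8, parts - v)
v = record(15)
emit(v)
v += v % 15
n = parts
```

Transformed code:
b = n + (n + n[8])
n = v + 28 - (parts + parts)
b = b % parts - (parts - v + 8)
v = record(15)
emit(v)
v = v + v % 15
n = parts

b = b % parts - (parts - v + 8)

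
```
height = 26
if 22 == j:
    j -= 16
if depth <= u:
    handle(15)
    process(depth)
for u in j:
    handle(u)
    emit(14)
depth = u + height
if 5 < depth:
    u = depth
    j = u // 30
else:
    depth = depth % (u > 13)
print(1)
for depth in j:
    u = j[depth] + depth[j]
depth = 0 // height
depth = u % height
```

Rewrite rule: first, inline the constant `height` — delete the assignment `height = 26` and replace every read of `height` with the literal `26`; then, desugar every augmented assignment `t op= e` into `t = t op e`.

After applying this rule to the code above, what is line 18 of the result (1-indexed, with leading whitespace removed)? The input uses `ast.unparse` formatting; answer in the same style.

depth = 0 // 26

Transformed code:
if 22 == j:
    j = j - 16
if depth <= u:
    handle(15)
    process(depth)
for u in j:
    handle(u)
    emit(14)
depth = u + 26
if 5 < depth:
    u = depth
    j = u // 30
else:
    depth = depth % (u > 13)
print(1)
for depth in j:
    u = j[depth] + depth[j]
depth = 0 // 26
depth = u % 26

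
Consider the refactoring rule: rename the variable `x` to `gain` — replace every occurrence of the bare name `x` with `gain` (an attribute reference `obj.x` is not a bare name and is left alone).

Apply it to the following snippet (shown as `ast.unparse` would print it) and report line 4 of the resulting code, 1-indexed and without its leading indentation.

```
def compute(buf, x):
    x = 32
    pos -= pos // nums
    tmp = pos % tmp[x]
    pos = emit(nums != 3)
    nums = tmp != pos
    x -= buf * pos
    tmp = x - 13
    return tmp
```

Transformed code:
def compute(buf, gain):
    gain = 32
    pos -= pos // nums
    tmp = pos % tmp[gain]
    pos = emit(nums != 3)
    nums = tmp != pos
    gain -= buf * pos
    tmp = gain - 13
    return tmp

tmp = pos % tmp[gain]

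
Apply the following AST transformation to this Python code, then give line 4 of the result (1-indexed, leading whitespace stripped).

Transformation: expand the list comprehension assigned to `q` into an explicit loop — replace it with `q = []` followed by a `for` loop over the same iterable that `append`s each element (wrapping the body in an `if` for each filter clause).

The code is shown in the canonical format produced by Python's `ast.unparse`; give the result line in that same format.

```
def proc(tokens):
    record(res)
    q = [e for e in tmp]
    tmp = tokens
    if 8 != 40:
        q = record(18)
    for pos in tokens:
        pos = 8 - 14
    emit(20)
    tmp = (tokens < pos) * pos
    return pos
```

for e in tmp:

Transformed code:
def proc(tokens):
    record(res)
    q = []
    for e in tmp:
        q.append(e)
    tmp = tokens
    if 8 != 40:
        q = record(18)
    for pos in tokens:
        pos = 8 - 14
    emit(20)
    tmp = (tokens < pos) * pos
    return pos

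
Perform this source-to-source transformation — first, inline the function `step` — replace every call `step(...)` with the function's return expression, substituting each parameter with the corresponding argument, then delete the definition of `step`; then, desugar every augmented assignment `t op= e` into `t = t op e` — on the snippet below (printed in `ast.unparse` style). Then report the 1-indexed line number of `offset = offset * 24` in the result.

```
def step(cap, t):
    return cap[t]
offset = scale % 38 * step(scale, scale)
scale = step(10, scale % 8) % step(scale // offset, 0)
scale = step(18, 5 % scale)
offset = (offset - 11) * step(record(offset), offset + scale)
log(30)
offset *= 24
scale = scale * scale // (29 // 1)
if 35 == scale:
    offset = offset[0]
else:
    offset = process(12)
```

6

Transformed code:
offset = scale % 38 * scale[scale]
scale = 10[scale % 8] % (scale // offset)[0]
scale = 18[5 % scale]
offset = (offset - 11) * record(offset)[offset + scale]
log(30)
offset = offset * 24
scale = scale * scale // (29 // 1)
if 35 == scale:
    offset = offset[0]
else:
    offset = process(12)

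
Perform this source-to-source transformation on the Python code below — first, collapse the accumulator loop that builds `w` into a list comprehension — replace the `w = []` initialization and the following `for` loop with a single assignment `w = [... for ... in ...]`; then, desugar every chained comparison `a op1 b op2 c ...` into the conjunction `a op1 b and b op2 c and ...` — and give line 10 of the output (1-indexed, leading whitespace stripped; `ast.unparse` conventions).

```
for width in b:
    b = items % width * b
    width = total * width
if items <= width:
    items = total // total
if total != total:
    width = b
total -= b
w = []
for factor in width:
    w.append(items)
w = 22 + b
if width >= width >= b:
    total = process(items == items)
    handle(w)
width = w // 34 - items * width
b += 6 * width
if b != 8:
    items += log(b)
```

Transformed code:
for width in b:
    b = items % width * b
    width = total * width
if items <= width:
    items = total // total
if total != total:
    width = b
total -= b
w = [items for factor in width]
w = 22 + b
if width >= width and width >= b:
    total = process(items == items)
    handle(w)
width = w // 34 - items * width
b += 6 * width
if b != 8:
    items += log(b)

w = 22 + b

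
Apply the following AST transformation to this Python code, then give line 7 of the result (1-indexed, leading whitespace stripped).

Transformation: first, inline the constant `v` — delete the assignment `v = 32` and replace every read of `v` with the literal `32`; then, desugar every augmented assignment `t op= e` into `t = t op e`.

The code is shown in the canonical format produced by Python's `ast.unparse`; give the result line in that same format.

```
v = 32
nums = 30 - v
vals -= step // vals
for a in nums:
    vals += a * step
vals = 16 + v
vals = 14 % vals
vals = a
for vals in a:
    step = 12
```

Transformed code:
nums = 30 - 32
vals = vals - step // vals
for a in nums:
    vals = vals + a * step
vals = 16 + 32
vals = 14 % vals
vals = a
for vals in a:
    step = 12

vals = a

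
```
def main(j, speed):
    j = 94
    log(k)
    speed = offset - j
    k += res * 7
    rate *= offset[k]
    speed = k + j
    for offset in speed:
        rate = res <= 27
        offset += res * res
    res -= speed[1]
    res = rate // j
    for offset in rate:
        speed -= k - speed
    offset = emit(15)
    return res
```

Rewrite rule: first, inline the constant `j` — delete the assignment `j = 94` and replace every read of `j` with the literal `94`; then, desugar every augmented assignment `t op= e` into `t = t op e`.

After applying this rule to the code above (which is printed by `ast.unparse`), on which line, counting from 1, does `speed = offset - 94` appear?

Transformed code:
def main(j, speed):
    log(k)
    speed = offset - 94
    k = k + res * 7
    rate = rate * offset[k]
    speed = k + 94
    for offset in speed:
        rate = res <= 27
        offset = offset + res * res
    res = res - speed[1]
    res = rate // 94
    for offset in rate:
        speed = speed - (k - speed)
    offset = emit(15)
    return res

3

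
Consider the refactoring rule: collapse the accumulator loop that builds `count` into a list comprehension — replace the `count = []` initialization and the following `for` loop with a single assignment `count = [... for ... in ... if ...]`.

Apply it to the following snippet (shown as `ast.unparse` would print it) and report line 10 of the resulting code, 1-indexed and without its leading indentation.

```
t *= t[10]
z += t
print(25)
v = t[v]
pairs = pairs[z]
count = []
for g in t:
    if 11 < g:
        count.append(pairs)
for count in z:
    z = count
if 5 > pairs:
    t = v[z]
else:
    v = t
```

t = v[z]

Transformed code:
t *= t[10]
z += t
print(25)
v = t[v]
pairs = pairs[z]
count = [pairs for g in t if 11 < g]
for count in z:
    z = count
if 5 > pairs:
    t = v[z]
else:
    v = t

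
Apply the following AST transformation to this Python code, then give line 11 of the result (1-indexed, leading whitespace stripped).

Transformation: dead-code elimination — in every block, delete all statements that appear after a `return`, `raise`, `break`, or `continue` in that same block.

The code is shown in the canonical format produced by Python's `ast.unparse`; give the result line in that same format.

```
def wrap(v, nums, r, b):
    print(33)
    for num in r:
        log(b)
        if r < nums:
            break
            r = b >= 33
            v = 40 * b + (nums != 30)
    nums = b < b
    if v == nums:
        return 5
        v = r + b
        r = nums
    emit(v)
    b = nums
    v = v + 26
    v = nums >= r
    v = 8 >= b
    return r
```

b = nums

Transformed code:
def wrap(v, nums, r, b):
    print(33)
    for num in r:
        log(b)
        if r < nums:
            break
    nums = b < b
    if v == nums:
        return 5
    emit(v)
    b = nums
    v = v + 26
    v = nums >= r
    v = 8 >= b
    return r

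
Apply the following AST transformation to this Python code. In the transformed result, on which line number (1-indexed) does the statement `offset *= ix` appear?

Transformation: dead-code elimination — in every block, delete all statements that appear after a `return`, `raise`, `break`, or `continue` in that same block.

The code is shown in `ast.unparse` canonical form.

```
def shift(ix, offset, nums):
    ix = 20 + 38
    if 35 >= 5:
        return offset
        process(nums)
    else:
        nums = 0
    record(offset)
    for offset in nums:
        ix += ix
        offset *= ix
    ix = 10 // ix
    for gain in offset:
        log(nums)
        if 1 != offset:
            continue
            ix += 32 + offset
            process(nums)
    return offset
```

Transformed code:
def shift(ix, offset, nums):
    ix = 20 + 38
    if 35 >= 5:
        return offset
    else:
        nums = 0
    record(offset)
    for offset in nums:
        ix += ix
        offset *= ix
    ix = 10 // ix
    for gain in offset:
        log(nums)
        if 1 != offset:
            continue
    return offset

10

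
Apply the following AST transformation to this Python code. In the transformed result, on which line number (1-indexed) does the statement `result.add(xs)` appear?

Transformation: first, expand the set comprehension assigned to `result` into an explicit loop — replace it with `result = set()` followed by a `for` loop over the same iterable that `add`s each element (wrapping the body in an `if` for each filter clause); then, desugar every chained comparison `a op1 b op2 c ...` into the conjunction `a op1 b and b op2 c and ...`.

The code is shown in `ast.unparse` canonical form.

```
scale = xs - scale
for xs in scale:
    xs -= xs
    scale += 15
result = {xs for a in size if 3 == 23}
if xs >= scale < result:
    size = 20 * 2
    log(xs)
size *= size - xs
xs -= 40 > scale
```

8

Transformed code:
scale = xs - scale
for xs in scale:
    xs -= xs
    scale += 15
result = set()
for a in size:
    if 3 == 23:
        result.add(xs)
if xs >= scale and scale < result:
    size = 20 * 2
    log(xs)
size *= size - xs
xs -= 40 > scale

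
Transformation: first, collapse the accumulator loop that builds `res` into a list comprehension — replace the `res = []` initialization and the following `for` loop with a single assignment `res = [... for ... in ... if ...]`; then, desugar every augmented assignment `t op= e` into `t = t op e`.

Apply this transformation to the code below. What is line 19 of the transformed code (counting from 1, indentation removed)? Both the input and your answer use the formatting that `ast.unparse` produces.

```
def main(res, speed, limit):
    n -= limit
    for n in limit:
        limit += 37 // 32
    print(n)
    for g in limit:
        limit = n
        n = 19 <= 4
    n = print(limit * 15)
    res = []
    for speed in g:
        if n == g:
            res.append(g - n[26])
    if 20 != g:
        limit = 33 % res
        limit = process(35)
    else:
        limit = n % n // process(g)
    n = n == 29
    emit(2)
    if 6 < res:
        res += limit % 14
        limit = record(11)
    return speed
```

Transformed code:
def main(res, speed, limit):
    n = n - limit
    for n in limit:
        limit = limit + 37 // 32
    print(n)
    for g in limit:
        limit = n
        n = 19 <= 4
    n = print(limit * 15)
    res = [g - n[26] for speed in g if n == g]
    if 20 != g:
        limit = 33 % res
        limit = process(35)
    else:
        limit = n % n // process(g)
    n = n == 29
    emit(2)
    if 6 < res:
        res = res + limit % 14
        limit = record(11)
    return speed

res = res + limit % 14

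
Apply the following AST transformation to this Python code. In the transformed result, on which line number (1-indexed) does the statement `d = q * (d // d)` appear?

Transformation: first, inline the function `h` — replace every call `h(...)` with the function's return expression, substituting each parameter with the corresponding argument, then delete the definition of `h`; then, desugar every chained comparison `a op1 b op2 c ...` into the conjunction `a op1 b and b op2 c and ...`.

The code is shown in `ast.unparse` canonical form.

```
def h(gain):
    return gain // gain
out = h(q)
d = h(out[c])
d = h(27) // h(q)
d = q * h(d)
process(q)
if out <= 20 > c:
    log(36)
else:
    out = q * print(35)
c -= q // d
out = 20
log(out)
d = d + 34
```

Transformed code:
out = q // q
d = out[c] // out[c]
d = 27 // 27 // (q // q)
d = q * (d // d)
process(q)
if out <= 20 and 20 > c:
    log(36)
else:
    out = q * print(35)
c -= q // d
out = 20
log(out)
d = d + 34

4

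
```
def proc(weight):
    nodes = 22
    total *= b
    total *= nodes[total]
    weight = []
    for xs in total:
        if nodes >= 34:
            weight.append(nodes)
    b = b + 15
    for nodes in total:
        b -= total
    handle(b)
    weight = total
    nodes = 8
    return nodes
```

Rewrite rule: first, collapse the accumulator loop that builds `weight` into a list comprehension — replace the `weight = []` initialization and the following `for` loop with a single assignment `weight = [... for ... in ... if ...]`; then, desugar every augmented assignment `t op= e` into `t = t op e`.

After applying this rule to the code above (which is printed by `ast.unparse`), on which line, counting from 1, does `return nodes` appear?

Transformed code:
def proc(weight):
    nodes = 22
    total = total * b
    total = total * nodes[total]
    weight = [nodes for xs in total if nodes >= 34]
    b = b + 15
    for nodes in total:
        b = b - total
    handle(b)
    weight = total
    nodes = 8
    return nodes

12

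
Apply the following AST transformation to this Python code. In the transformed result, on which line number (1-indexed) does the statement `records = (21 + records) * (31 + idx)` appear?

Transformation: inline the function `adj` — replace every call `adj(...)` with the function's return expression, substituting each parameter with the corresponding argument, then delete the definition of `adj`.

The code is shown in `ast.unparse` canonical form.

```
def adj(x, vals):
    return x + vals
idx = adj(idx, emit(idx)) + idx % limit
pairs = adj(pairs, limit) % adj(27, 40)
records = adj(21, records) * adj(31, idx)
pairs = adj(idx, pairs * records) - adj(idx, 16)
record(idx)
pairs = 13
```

Transformed code:
idx = idx + emit(idx) + idx % limit
pairs = (pairs + limit) % (27 + 40)
records = (21 + records) * (31 + idx)
pairs = idx + pairs * records - (idx + 16)
record(idx)
pairs = 13

3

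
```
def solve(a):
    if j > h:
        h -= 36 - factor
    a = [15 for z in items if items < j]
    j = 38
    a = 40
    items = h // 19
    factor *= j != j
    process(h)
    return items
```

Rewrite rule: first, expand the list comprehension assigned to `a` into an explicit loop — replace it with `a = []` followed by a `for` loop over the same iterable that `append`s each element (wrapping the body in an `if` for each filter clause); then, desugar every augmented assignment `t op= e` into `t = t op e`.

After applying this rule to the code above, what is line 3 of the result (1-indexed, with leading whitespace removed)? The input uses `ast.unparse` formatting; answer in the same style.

Transformed code:
def solve(a):
    if j > h:
        h = h - (36 - factor)
    a = []
    for z in items:
        if items < j:
            a.append(15)
    j = 38
    a = 40
    items = h // 19
    factor = factor * (j != j)
    process(h)
    return items

h = h - (36 - factor)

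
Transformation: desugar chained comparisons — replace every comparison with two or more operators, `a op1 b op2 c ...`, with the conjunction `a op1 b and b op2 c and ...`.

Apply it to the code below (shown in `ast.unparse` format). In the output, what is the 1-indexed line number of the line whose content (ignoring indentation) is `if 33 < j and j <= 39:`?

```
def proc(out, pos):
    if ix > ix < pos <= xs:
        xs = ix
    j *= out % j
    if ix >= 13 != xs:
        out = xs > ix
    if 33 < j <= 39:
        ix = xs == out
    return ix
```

Transformed code:
def proc(out, pos):
    if ix > ix and ix < pos and (pos <= xs):
        xs = ix
    j *= out % j
    if ix >= 13 and 13 != xs:
        out = xs > ix
    if 33 < j and j <= 39:
        ix = xs == out
    return ix

7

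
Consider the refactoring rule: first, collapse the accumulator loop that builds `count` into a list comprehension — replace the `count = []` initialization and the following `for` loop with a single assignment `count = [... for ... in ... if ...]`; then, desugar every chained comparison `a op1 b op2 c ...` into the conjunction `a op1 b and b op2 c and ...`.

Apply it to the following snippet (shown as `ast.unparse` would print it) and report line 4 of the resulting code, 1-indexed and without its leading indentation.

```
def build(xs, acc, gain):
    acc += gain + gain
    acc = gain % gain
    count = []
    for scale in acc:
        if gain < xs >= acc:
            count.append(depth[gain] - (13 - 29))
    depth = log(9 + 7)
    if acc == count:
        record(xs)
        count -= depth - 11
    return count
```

Transformed code:
def build(xs, acc, gain):
    acc += gain + gain
    acc = gain % gain
    count = [depth[gain] - (13 - 29) for scale in acc if gain < xs and xs >= acc]
    depth = log(9 + 7)
    if acc == count:
        record(xs)
        count -= depth - 11
    return count

count = [depth[gain] - (13 - 29) for scale in acc if gain < xs and xs >= acc]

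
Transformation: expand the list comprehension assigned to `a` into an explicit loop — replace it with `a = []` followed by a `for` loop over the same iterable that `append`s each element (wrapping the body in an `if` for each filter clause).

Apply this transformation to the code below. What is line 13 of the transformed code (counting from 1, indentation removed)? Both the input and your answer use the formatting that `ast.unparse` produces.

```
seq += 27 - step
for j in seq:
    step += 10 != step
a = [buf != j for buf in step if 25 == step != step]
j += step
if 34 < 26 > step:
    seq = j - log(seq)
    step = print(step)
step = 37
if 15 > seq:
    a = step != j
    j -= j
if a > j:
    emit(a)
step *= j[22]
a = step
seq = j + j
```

if 15 > seq:

Transformed code:
seq += 27 - step
for j in seq:
    step += 10 != step
a = []
for buf in step:
    if 25 == step != step:
        a.append(buf != j)
j += step
if 34 < 26 > step:
    seq = j - log(seq)
    step = print(step)
step = 37
if 15 > seq:
    a = step != j
    j -= j
if a > j:
    emit(a)
step *= j[22]
a = step
seq = j + j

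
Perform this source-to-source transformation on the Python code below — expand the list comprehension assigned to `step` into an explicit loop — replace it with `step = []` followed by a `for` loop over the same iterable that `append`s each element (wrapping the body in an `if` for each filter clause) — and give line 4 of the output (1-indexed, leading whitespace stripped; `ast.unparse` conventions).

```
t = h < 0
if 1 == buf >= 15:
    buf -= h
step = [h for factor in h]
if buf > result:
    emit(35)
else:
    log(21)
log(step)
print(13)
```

step = []

Transformed code:
t = h < 0
if 1 == buf >= 15:
    buf -= h
step = []
for factor in h:
    step.append(h)
if buf > result:
    emit(35)
else:
    log(21)
log(step)
print(13)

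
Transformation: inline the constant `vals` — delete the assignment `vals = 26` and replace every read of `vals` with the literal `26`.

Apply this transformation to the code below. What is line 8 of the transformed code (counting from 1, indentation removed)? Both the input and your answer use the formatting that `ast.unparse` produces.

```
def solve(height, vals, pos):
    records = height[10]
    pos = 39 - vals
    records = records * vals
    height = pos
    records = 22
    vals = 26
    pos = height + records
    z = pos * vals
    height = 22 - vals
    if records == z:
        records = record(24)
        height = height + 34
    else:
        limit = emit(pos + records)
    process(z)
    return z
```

Transformed code:
def solve(height, vals, pos):
    records = height[10]
    pos = 39 - 26
    records = records * 26
    height = pos
    records = 22
    pos = height + records
    z = pos * 26
    height = 22 - 26
    if records == z:
        records = record(24)
        height = height + 34
    else:
        limit = emit(pos + records)
    process(z)
    return z

z = pos * 26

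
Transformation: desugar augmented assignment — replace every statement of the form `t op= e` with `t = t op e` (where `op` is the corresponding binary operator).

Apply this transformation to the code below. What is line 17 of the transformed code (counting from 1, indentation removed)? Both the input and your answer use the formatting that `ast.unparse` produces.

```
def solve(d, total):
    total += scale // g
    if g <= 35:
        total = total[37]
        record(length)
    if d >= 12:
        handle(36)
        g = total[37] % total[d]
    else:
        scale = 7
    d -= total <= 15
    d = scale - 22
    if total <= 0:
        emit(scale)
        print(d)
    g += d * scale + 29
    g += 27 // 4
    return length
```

Transformed code:
def solve(d, total):
    total = total + scale // g
    if g <= 35:
        total = total[37]
        record(length)
    if d >= 12:
        handle(36)
        g = total[37] % total[d]
    else:
        scale = 7
    d = d - (total <= 15)
    d = scale - 22
    if total <= 0:
        emit(scale)
        print(d)
    g = g + (d * scale + 29)
    g = g + 27 // 4
    return length

g = g + 27 // 4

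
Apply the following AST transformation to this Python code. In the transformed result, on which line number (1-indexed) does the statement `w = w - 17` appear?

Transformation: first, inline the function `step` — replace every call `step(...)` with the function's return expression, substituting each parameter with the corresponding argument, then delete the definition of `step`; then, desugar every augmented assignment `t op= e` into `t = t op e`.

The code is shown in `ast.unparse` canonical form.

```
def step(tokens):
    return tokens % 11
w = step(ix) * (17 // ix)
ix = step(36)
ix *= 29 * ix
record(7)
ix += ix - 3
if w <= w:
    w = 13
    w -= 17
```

Transformed code:
w = ix % 11 * (17 // ix)
ix = 36 % 11
ix = ix * (29 * ix)
record(7)
ix = ix + (ix - 3)
if w <= w:
    w = 13
    w = w - 17

8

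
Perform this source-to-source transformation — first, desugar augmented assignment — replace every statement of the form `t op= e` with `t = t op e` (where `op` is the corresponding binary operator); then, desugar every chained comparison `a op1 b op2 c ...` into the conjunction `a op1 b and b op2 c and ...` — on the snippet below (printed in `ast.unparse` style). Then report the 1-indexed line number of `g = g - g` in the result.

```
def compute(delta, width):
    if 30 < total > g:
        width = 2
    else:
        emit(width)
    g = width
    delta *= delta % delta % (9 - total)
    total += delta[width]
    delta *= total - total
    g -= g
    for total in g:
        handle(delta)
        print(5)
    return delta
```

Transformed code:
def compute(delta, width):
    if 30 < total and total > g:
        width = 2
    else:
        emit(width)
    g = width
    delta = delta * (delta % delta % (9 - total))
    total = total + delta[width]
    delta = delta * (total - total)
    g = g - g
    for total in g:
        handle(delta)
        print(5)
    return delta

10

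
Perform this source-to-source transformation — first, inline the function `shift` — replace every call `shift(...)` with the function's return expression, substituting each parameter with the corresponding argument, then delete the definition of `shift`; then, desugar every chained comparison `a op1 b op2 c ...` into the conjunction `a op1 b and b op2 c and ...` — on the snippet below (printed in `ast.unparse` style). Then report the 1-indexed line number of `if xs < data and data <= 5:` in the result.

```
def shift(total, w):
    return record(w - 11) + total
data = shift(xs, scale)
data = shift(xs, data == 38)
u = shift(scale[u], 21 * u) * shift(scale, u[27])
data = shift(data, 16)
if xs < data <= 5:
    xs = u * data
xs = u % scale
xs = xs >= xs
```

5

Transformed code:
data = record(scale - 11) + xs
data = record((data == 38) - 11) + xs
u = (record(21 * u - 11) + scale[u]) * (record(u[27] - 11) + scale)
data = record(16 - 11) + data
if xs < data and data <= 5:
    xs = u * data
xs = u % scale
xs = xs >= xs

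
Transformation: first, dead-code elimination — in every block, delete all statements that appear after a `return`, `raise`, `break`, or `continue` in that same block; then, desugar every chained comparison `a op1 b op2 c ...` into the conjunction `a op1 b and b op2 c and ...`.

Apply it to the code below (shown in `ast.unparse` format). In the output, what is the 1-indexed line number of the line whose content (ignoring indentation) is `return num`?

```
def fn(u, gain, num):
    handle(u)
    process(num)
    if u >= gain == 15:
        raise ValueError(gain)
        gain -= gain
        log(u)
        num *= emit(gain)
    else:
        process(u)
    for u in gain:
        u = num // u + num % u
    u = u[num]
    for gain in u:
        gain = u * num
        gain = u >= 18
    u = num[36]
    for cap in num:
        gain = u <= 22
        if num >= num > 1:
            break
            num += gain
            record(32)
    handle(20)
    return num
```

Transformed code:
def fn(u, gain, num):
    handle(u)
    process(num)
    if u >= gain and gain == 15:
        raise ValueError(gain)
    else:
        process(u)
    for u in gain:
        u = num // u + num % u
    u = u[num]
    for gain in u:
        gain = u * num
        gain = u >= 18
    u = num[36]
    for cap in num:
        gain = u <= 22
        if num >= num and num > 1:
            break
    handle(20)
    return num

20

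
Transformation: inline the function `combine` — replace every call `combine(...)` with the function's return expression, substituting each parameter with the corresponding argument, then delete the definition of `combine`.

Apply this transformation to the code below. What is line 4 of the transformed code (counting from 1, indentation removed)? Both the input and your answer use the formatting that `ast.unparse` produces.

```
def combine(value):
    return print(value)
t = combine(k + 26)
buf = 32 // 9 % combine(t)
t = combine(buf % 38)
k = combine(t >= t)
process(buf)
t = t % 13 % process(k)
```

Transformed code:
t = print(k + 26)
buf = 32 // 9 % print(t)
t = print(buf % 38)
k = print(t >= t)
process(buf)
t = t % 13 % process(k)

k = print(t >= t)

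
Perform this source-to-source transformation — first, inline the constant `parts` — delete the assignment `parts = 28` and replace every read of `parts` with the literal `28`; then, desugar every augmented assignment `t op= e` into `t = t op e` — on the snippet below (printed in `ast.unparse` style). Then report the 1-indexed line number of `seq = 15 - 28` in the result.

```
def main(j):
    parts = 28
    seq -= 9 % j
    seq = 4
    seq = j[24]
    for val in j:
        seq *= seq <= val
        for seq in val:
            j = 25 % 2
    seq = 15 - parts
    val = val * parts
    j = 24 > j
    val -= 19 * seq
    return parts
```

9

Transformed code:
def main(j):
    seq = seq - 9 % j
    seq = 4
    seq = j[24]
    for val in j:
        seq = seq * (seq <= val)
        for seq in val:
            j = 25 % 2
    seq = 15 - 28
    val = val * 28
    j = 24 > j
    val = val - 19 * seq
    return 28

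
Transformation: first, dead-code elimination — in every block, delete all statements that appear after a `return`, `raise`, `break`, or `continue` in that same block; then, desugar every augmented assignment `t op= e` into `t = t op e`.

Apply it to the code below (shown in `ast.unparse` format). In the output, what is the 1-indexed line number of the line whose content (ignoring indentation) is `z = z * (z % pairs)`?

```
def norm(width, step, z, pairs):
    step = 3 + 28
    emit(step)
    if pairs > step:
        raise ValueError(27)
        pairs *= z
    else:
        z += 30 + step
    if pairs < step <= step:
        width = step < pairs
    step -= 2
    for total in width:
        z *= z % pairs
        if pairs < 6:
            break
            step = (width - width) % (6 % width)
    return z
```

12

Transformed code:
def norm(width, step, z, pairs):
    step = 3 + 28
    emit(step)
    if pairs > step:
        raise ValueError(27)
    else:
        z = z + (30 + step)
    if pairs < step <= step:
        width = step < pairs
    step = step - 2
    for total in width:
        z = z * (z % pairs)
        if pairs < 6:
            break
    return z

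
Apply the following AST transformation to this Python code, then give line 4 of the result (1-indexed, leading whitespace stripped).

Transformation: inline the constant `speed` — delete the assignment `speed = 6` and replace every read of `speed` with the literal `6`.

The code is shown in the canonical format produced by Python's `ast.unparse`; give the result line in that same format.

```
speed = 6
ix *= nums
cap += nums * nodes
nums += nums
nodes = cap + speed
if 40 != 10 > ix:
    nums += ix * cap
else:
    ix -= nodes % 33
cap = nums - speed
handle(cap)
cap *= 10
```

Transformed code:
ix *= nums
cap += nums * nodes
nums += nums
nodes = cap + 6
if 40 != 10 > ix:
    nums += ix * cap
else:
    ix -= nodes % 33
cap = nums - 6
handle(cap)
cap *= 10

nodes = cap + 6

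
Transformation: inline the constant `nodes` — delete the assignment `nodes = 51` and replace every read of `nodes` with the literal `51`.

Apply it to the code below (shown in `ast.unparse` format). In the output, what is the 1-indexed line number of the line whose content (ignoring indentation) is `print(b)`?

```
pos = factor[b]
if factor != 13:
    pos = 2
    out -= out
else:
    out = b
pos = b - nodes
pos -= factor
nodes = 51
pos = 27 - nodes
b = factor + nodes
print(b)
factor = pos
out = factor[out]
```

Transformed code:
pos = factor[b]
if factor != 13:
    pos = 2
    out -= out
else:
    out = b
pos = b - 51
pos -= factor
pos = 27 - 51
b = factor + 51
print(b)
factor = pos
out = factor[out]

11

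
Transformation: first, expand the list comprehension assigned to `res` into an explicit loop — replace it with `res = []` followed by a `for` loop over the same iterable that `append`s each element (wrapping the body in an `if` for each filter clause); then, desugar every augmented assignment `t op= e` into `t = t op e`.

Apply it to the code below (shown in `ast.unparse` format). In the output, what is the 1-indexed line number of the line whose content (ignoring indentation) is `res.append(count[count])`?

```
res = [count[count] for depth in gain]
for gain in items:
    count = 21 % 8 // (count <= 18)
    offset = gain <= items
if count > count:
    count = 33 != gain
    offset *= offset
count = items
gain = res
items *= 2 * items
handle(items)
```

Transformed code:
res = []
for depth in gain:
    res.append(count[count])
for gain in items:
    count = 21 % 8 // (count <= 18)
    offset = gain <= items
if count > count:
    count = 33 != gain
    offset = offset * offset
count = items
gain = res
items = items * (2 * items)
handle(items)

3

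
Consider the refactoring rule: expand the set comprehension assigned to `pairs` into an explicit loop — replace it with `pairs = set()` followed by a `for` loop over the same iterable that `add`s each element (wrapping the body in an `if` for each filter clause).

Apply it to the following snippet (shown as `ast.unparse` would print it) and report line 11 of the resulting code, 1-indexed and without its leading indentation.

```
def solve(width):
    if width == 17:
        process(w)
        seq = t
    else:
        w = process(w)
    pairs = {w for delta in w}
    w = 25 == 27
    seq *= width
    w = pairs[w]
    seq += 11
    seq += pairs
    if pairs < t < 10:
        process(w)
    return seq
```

Transformed code:
def solve(width):
    if width == 17:
        process(w)
        seq = t
    else:
        w = process(w)
    pairs = set()
    for delta in w:
        pairs.add(w)
    w = 25 == 27
    seq *= width
    w = pairs[w]
    seq += 11
    seq += pairs
    if pairs < t < 10:
        process(w)
    return seq

seq *= width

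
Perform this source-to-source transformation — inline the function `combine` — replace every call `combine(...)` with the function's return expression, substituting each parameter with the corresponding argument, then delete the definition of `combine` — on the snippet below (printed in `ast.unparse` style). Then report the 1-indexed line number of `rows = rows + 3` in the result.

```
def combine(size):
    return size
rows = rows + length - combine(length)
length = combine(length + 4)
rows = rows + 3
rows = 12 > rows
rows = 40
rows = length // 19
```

3

Transformed code:
rows = rows + length - length
length = length + 4
rows = rows + 3
rows = 12 > rows
rows = 40
rows = length // 19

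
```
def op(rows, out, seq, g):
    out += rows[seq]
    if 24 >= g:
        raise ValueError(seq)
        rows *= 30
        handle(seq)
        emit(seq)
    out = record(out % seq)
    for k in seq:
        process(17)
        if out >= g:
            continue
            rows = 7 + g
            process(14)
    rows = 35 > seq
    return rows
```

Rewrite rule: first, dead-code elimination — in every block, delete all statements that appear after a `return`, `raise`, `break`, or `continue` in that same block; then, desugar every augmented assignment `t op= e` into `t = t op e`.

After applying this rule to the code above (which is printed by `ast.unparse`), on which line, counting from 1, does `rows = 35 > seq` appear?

Transformed code:
def op(rows, out, seq, g):
    out = out + rows[seq]
    if 24 >= g:
        raise ValueError(seq)
    out = record(out % seq)
    for k in seq:
        process(17)
        if out >= g:
            continue
    rows = 35 > seq
    return rows

10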